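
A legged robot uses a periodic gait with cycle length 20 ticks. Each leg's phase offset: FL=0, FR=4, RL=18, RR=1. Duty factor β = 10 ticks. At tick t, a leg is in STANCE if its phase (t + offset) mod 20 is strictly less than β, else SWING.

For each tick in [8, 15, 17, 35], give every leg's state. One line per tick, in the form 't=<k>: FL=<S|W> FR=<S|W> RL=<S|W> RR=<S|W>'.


t=8: phase=(8,12,6,9) vs β=10 → FL=S FR=W RL=S RR=S
t=15: phase=(15,19,13,16) vs β=10 → FL=W FR=W RL=W RR=W
t=17: phase=(17,1,15,18) vs β=10 → FL=W FR=S RL=W RR=W
t=35: phase=(15,19,13,16) vs β=10 → FL=W FR=W RL=W RR=W

t=8: FL=S FR=W RL=S RR=S
t=15: FL=W FR=W RL=W RR=W
t=17: FL=W FR=S RL=W RR=W
t=35: FL=W FR=W RL=W RR=W


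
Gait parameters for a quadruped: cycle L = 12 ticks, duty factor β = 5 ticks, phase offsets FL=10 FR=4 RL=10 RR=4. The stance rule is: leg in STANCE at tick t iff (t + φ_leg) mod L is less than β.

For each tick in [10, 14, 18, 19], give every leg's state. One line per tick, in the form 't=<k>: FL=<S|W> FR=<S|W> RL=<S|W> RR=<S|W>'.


t=10: FL=W FR=S RL=W RR=S
t=14: FL=S FR=W RL=S RR=W
t=18: FL=S FR=W RL=S RR=W
t=19: FL=W FR=W RL=W RR=W

t=10: phase=(8,2,8,2) vs β=5 → FL=W FR=S RL=W RR=S
t=14: phase=(0,6,0,6) vs β=5 → FL=S FR=W RL=S RR=W
t=18: phase=(4,10,4,10) vs β=5 → FL=S FR=W RL=S RR=W
t=19: phase=(5,11,5,11) vs β=5 → FL=W FR=W RL=W RR=W


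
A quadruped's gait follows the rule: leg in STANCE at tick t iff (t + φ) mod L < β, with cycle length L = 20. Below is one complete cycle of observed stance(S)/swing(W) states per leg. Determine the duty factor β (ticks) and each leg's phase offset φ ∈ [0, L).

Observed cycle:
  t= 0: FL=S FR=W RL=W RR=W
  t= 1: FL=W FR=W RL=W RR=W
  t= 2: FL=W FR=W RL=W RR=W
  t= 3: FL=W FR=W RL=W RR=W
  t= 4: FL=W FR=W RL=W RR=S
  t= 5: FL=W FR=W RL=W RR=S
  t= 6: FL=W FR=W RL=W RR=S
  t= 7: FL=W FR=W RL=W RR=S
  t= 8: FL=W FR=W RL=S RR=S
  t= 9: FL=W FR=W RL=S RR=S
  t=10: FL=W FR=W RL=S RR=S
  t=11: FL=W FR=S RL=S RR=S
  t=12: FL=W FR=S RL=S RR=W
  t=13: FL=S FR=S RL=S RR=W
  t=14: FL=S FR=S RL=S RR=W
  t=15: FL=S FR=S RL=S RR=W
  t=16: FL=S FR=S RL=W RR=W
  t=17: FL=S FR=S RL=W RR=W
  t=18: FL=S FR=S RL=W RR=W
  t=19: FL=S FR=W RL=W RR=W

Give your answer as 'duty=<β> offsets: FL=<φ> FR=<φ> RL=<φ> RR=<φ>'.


duty β = stance ticks per leg = 8
FL: stance ticks = 8; W→S at t=13 → φ=7
FR: stance ticks = 8; W→S at t=11 → φ=9
RL: stance ticks = 8; W→S at t=8 → φ=12
RR: stance ticks = 8; W→S at t=4 → φ=16

duty=8 offsets: FL=7 FR=9 RL=12 RR=16


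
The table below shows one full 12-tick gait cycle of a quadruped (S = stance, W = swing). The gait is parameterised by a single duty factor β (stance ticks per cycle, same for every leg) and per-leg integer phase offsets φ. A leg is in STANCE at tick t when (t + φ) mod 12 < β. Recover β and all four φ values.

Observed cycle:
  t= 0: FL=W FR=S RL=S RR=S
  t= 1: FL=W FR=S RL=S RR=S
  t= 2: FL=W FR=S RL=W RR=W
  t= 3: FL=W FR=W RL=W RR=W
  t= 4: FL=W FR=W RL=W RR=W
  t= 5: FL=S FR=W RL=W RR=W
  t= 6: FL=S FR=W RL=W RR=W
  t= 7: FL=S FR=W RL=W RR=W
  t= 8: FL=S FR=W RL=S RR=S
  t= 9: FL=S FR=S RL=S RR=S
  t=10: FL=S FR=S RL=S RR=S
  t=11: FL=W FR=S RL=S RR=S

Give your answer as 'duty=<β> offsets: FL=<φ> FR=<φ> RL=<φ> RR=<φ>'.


duty β = stance ticks per leg = 6
FL: stance ticks = 6; W→S at t=5 → φ=7
FR: stance ticks = 6; W→S at t=9 → φ=3
RL: stance ticks = 6; W→S at t=8 → φ=4
RR: stance ticks = 6; W→S at t=8 → φ=4

duty=6 offsets: FL=7 FR=3 RL=4 RR=4


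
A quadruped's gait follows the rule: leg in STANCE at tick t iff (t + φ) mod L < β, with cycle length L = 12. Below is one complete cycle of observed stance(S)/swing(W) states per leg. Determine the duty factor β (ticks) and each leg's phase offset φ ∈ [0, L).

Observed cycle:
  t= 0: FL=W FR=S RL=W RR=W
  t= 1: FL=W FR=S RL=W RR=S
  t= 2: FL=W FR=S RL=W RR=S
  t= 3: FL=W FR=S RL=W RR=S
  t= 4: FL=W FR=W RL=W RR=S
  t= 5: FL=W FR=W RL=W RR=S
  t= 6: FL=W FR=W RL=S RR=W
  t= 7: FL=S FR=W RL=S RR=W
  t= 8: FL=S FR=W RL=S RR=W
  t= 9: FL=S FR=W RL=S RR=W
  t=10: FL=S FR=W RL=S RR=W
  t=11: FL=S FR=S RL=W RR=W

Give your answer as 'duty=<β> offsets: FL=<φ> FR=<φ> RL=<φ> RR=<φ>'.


duty=5 offsets: FL=5 FR=1 RL=6 RR=11

duty β = stance ticks per leg = 5
FL: stance ticks = 5; W→S at t=7 → φ=5
FR: stance ticks = 5; W→S at t=11 → φ=1
RL: stance ticks = 5; W→S at t=6 → φ=6
RR: stance ticks = 5; W→S at t=1 → φ=11


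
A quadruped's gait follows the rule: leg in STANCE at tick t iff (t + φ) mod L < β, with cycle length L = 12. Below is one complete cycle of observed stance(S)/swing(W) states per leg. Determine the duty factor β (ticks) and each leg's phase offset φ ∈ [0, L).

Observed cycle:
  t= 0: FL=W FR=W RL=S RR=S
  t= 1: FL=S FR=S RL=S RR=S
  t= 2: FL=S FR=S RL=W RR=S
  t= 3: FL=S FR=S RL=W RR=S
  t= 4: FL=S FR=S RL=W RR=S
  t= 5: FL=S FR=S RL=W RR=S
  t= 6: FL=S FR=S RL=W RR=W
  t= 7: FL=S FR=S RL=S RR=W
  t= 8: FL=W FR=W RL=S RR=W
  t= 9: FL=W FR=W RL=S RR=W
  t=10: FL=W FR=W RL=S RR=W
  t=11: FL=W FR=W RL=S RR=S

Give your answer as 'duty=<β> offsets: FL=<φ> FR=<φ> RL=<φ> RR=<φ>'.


duty=7 offsets: FL=11 FR=11 RL=5 RR=1

duty β = stance ticks per leg = 7
FL: stance ticks = 7; W→S at t=1 → φ=11
FR: stance ticks = 7; W→S at t=1 → φ=11
RL: stance ticks = 7; W→S at t=7 → φ=5
RR: stance ticks = 7; W→S at t=11 → φ=1


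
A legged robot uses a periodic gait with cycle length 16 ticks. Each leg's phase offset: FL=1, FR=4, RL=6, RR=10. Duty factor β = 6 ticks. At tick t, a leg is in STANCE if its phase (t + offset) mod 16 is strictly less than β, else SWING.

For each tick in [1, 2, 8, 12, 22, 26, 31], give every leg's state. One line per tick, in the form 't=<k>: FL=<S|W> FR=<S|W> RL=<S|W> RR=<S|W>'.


t=1: phase=(2,5,7,11) vs β=6 → FL=S FR=S RL=W RR=W
t=2: phase=(3,6,8,12) vs β=6 → FL=S FR=W RL=W RR=W
t=8: phase=(9,12,14,2) vs β=6 → FL=W FR=W RL=W RR=S
t=12: phase=(13,0,2,6) vs β=6 → FL=W FR=S RL=S RR=W
t=22: phase=(7,10,12,0) vs β=6 → FL=W FR=W RL=W RR=S
t=26: phase=(11,14,0,4) vs β=6 → FL=W FR=W RL=S RR=S
t=31: phase=(0,3,5,9) vs β=6 → FL=S FR=S RL=S RR=W

t=1: FL=S FR=S RL=W RR=W
t=2: FL=S FR=W RL=W RR=W
t=8: FL=W FR=W RL=W RR=S
t=12: FL=W FR=S RL=S RR=W
t=22: FL=W FR=W RL=W RR=S
t=26: FL=W FR=W RL=S RR=S
t=31: FL=S FR=S RL=S RR=W


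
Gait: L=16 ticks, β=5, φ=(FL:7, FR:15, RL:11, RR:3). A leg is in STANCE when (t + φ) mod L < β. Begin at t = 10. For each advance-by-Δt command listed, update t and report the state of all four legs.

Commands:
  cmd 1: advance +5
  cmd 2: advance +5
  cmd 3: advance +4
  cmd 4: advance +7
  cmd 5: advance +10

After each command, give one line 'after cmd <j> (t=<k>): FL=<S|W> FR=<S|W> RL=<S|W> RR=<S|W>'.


start t=10: FL=S FR=W RL=W RR=W
cmd 1: advance +5 → t=15, phase=(6,14,10,2) → FL=W FR=W RL=W RR=S
cmd 2: advance +5 → t=20, phase=(11,3,15,7) → FL=W FR=S RL=W RR=W
cmd 3: advance +4 → t=24, phase=(15,7,3,11) → FL=W FR=W RL=S RR=W
cmd 4: advance +7 → t=31, phase=(6,14,10,2) → FL=W FR=W RL=W RR=S
cmd 5: advance +10 → t=41, phase=(0,8,4,12) → FL=S FR=W RL=S RR=W

after cmd 1 (t=15): FL=W FR=W RL=W RR=S
after cmd 2 (t=20): FL=W FR=S RL=W RR=W
after cmd 3 (t=24): FL=W FR=W RL=S RR=W
after cmd 4 (t=31): FL=W FR=W RL=W RR=S
after cmd 5 (t=41): FL=S FR=W RL=S RR=W


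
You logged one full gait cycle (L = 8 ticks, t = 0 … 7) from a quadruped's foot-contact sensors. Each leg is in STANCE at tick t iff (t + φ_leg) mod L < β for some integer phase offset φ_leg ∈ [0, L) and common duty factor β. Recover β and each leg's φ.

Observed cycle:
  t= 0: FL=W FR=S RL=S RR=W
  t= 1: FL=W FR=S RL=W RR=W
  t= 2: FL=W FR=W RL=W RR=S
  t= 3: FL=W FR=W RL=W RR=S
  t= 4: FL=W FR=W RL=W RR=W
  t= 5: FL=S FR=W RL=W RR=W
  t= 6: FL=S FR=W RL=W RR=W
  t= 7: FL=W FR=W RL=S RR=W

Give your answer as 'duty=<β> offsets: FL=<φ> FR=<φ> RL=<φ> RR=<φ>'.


duty β = stance ticks per leg = 2
FL: stance ticks = 2; W→S at t=5 → φ=3
FR: stance ticks = 2; W→S at t=0 → φ=0
RL: stance ticks = 2; W→S at t=7 → φ=1
RR: stance ticks = 2; W→S at t=2 → φ=6

duty=2 offsets: FL=3 FR=0 RL=1 RR=6


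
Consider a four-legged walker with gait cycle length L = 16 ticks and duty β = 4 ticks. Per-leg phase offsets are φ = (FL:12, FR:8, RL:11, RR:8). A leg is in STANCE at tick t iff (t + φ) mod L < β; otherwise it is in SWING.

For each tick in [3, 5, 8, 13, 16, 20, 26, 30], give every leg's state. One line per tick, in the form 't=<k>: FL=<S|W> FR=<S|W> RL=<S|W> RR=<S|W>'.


t=3: FL=W FR=W RL=W RR=W
t=5: FL=S FR=W RL=S RR=W
t=8: FL=W FR=S RL=S RR=S
t=13: FL=W FR=W RL=W RR=W
t=16: FL=W FR=W RL=W RR=W
t=20: FL=S FR=W RL=W RR=W
t=26: FL=W FR=S RL=W RR=S
t=30: FL=W FR=W RL=W RR=W

t=3: phase=(15,11,14,11) vs β=4 → FL=W FR=W RL=W RR=W
t=5: phase=(1,13,0,13) vs β=4 → FL=S FR=W RL=S RR=W
t=8: phase=(4,0,3,0) vs β=4 → FL=W FR=S RL=S RR=S
t=13: phase=(9,5,8,5) vs β=4 → FL=W FR=W RL=W RR=W
t=16: phase=(12,8,11,8) vs β=4 → FL=W FR=W RL=W RR=W
t=20: phase=(0,12,15,12) vs β=4 → FL=S FR=W RL=W RR=W
t=26: phase=(6,2,5,2) vs β=4 → FL=W FR=S RL=W RR=S
t=30: phase=(10,6,9,6) vs β=4 → FL=W FR=W RL=W RR=W


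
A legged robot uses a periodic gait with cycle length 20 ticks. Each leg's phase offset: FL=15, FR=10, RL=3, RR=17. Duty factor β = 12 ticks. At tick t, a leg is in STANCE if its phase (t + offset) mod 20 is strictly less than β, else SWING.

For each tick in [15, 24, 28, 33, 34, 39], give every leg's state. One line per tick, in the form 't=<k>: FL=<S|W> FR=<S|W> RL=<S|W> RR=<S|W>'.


t=15: FL=S FR=S RL=W RR=W
t=24: FL=W FR=W RL=S RR=S
t=28: FL=S FR=W RL=S RR=S
t=33: FL=S FR=S RL=W RR=S
t=34: FL=S FR=S RL=W RR=S
t=39: FL=W FR=S RL=S RR=W

t=15: phase=(10,5,18,12) vs β=12 → FL=S FR=S RL=W RR=W
t=24: phase=(19,14,7,1) vs β=12 → FL=W FR=W RL=S RR=S
t=28: phase=(3,18,11,5) vs β=12 → FL=S FR=W RL=S RR=S
t=33: phase=(8,3,16,10) vs β=12 → FL=S FR=S RL=W RR=S
t=34: phase=(9,4,17,11) vs β=12 → FL=S FR=S RL=W RR=S
t=39: phase=(14,9,2,16) vs β=12 → FL=W FR=S RL=S RR=W


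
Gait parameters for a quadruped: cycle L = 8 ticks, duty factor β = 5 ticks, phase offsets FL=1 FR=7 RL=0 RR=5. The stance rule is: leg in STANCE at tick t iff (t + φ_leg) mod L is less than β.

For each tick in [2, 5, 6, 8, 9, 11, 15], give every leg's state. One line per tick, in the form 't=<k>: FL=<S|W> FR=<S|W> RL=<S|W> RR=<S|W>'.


t=2: phase=(3,1,2,7) vs β=5 → FL=S FR=S RL=S RR=W
t=5: phase=(6,4,5,2) vs β=5 → FL=W FR=S RL=W RR=S
t=6: phase=(7,5,6,3) vs β=5 → FL=W FR=W RL=W RR=S
t=8: phase=(1,7,0,5) vs β=5 → FL=S FR=W RL=S RR=W
t=9: phase=(2,0,1,6) vs β=5 → FL=S FR=S RL=S RR=W
t=11: phase=(4,2,3,0) vs β=5 → FL=S FR=S RL=S RR=S
t=15: phase=(0,6,7,4) vs β=5 → FL=S FR=W RL=W RR=S

t=2: FL=S FR=S RL=S RR=W
t=5: FL=W FR=S RL=W RR=S
t=6: FL=W FR=W RL=W RR=S
t=8: FL=S FR=W RL=S RR=W
t=9: FL=S FR=S RL=S RR=W
t=11: FL=S FR=S RL=S RR=S
t=15: FL=S FR=W RL=W RR=S


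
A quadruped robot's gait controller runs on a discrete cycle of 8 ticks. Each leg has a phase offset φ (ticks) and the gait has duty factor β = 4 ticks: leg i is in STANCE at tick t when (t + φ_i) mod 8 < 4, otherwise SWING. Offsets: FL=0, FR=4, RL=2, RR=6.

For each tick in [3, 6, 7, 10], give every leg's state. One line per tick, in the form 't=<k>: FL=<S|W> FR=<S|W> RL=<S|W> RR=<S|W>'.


t=3: phase=(3,7,5,1) vs β=4 → FL=S FR=W RL=W RR=S
t=6: phase=(6,2,0,4) vs β=4 → FL=W FR=S RL=S RR=W
t=7: phase=(7,3,1,5) vs β=4 → FL=W FR=S RL=S RR=W
t=10: phase=(2,6,4,0) vs β=4 → FL=S FR=W RL=W RR=S

t=3: FL=S FR=W RL=W RR=S
t=6: FL=W FR=S RL=S RR=W
t=7: FL=W FR=S RL=S RR=W
t=10: FL=S FR=W RL=W RR=S


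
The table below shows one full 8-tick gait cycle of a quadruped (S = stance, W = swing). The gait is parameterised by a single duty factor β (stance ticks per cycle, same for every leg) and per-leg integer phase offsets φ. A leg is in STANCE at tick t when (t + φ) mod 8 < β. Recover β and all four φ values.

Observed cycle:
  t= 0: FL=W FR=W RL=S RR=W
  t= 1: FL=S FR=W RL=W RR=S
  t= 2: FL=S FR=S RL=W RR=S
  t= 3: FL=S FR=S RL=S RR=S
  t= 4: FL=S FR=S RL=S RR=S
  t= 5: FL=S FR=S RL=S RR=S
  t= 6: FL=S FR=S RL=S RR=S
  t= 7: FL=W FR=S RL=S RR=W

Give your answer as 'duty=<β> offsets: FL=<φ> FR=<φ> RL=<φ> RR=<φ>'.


duty β = stance ticks per leg = 6
FL: stance ticks = 6; W→S at t=1 → φ=7
FR: stance ticks = 6; W→S at t=2 → φ=6
RL: stance ticks = 6; W→S at t=3 → φ=5
RR: stance ticks = 6; W→S at t=1 → φ=7

duty=6 offsets: FL=7 FR=6 RL=5 RR=7


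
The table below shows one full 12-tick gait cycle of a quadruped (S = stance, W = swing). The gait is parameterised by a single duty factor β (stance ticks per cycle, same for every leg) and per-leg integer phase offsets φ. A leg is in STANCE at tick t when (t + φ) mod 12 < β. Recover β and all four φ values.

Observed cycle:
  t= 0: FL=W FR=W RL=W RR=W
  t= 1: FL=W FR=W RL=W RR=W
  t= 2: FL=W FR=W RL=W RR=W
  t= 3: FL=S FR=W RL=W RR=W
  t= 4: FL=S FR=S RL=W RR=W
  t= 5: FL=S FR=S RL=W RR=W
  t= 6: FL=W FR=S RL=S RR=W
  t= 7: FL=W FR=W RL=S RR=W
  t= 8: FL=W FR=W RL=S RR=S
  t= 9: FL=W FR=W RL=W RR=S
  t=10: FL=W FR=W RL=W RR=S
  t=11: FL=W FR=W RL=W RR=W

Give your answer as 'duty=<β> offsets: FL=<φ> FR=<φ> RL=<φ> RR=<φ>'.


duty=3 offsets: FL=9 FR=8 RL=6 RR=4

duty β = stance ticks per leg = 3
FL: stance ticks = 3; W→S at t=3 → φ=9
FR: stance ticks = 3; W→S at t=4 → φ=8
RL: stance ticks = 3; W→S at t=6 → φ=6
RR: stance ticks = 3; W→S at t=8 → φ=4


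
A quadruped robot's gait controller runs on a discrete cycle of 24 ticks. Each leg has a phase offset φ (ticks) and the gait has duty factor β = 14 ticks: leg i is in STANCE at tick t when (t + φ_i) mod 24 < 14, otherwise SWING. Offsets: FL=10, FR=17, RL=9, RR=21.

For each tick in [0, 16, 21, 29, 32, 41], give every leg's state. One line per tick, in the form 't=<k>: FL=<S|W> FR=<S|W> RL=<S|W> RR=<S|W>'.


t=0: FL=S FR=W RL=S RR=W
t=16: FL=S FR=S RL=S RR=S
t=21: FL=S FR=W RL=S RR=W
t=29: FL=W FR=W RL=W RR=S
t=32: FL=W FR=S RL=W RR=S
t=41: FL=S FR=S RL=S RR=W

t=0: phase=(10,17,9,21) vs β=14 → FL=S FR=W RL=S RR=W
t=16: phase=(2,9,1,13) vs β=14 → FL=S FR=S RL=S RR=S
t=21: phase=(7,14,6,18) vs β=14 → FL=S FR=W RL=S RR=W
t=29: phase=(15,22,14,2) vs β=14 → FL=W FR=W RL=W RR=S
t=32: phase=(18,1,17,5) vs β=14 → FL=W FR=S RL=W RR=S
t=41: phase=(3,10,2,14) vs β=14 → FL=S FR=S RL=S RR=W


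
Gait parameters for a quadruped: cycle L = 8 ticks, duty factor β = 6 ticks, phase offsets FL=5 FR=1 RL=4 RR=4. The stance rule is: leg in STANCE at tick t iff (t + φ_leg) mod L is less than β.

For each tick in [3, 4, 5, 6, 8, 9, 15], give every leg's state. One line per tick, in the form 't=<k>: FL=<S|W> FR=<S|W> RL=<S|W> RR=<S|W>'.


t=3: FL=S FR=S RL=W RR=W
t=4: FL=S FR=S RL=S RR=S
t=5: FL=S FR=W RL=S RR=S
t=6: FL=S FR=W RL=S RR=S
t=8: FL=S FR=S RL=S RR=S
t=9: FL=W FR=S RL=S RR=S
t=15: FL=S FR=S RL=S RR=S

t=3: phase=(0,4,7,7) vs β=6 → FL=S FR=S RL=W RR=W
t=4: phase=(1,5,0,0) vs β=6 → FL=S FR=S RL=S RR=S
t=5: phase=(2,6,1,1) vs β=6 → FL=S FR=W RL=S RR=S
t=6: phase=(3,7,2,2) vs β=6 → FL=S FR=W RL=S RR=S
t=8: phase=(5,1,4,4) vs β=6 → FL=S FR=S RL=S RR=S
t=9: phase=(6,2,5,5) vs β=6 → FL=W FR=S RL=S RR=S
t=15: phase=(4,0,3,3) vs β=6 → FL=S FR=S RL=S RR=S


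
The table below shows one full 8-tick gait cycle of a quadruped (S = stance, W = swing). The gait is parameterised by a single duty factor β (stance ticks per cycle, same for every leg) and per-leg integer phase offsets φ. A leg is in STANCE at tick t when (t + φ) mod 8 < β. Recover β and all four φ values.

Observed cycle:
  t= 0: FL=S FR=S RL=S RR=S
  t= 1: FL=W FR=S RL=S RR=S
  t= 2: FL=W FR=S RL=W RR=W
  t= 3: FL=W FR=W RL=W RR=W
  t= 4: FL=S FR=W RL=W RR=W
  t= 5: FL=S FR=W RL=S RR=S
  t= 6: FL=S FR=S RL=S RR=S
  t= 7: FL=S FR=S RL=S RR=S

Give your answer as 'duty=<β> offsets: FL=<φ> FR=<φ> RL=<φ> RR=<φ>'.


duty=5 offsets: FL=4 FR=2 RL=3 RR=3

duty β = stance ticks per leg = 5
FL: stance ticks = 5; W→S at t=4 → φ=4
FR: stance ticks = 5; W→S at t=6 → φ=2
RL: stance ticks = 5; W→S at t=5 → φ=3
RR: stance ticks = 5; W→S at t=5 → φ=3


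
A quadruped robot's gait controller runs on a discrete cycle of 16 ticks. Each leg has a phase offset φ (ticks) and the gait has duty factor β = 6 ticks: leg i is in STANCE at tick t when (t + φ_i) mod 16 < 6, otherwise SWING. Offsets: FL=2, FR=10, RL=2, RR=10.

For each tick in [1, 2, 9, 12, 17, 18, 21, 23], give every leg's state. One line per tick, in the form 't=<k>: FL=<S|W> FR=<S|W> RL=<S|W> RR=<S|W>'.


t=1: phase=(3,11,3,11) vs β=6 → FL=S FR=W RL=S RR=W
t=2: phase=(4,12,4,12) vs β=6 → FL=S FR=W RL=S RR=W
t=9: phase=(11,3,11,3) vs β=6 → FL=W FR=S RL=W RR=S
t=12: phase=(14,6,14,6) vs β=6 → FL=W FR=W RL=W RR=W
t=17: phase=(3,11,3,11) vs β=6 → FL=S FR=W RL=S RR=W
t=18: phase=(4,12,4,12) vs β=6 → FL=S FR=W RL=S RR=W
t=21: phase=(7,15,7,15) vs β=6 → FL=W FR=W RL=W RR=W
t=23: phase=(9,1,9,1) vs β=6 → FL=W FR=S RL=W RR=S

t=1: FL=S FR=W RL=S RR=W
t=2: FL=S FR=W RL=S RR=W
t=9: FL=W FR=S RL=W RR=S
t=12: FL=W FR=W RL=W RR=W
t=17: FL=S FR=W RL=S RR=W
t=18: FL=S FR=W RL=S RR=W
t=21: FL=W FR=W RL=W RR=W
t=23: FL=W FR=S RL=W RR=S


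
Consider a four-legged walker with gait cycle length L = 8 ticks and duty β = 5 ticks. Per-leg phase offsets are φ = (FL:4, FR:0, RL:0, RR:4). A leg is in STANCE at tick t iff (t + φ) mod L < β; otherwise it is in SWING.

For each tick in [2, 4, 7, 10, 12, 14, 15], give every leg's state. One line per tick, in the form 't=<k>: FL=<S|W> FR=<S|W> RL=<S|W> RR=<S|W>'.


t=2: FL=W FR=S RL=S RR=W
t=4: FL=S FR=S RL=S RR=S
t=7: FL=S FR=W RL=W RR=S
t=10: FL=W FR=S RL=S RR=W
t=12: FL=S FR=S RL=S RR=S
t=14: FL=S FR=W RL=W RR=S
t=15: FL=S FR=W RL=W RR=S

t=2: phase=(6,2,2,6) vs β=5 → FL=W FR=S RL=S RR=W
t=4: phase=(0,4,4,0) vs β=5 → FL=S FR=S RL=S RR=S
t=7: phase=(3,7,7,3) vs β=5 → FL=S FR=W RL=W RR=S
t=10: phase=(6,2,2,6) vs β=5 → FL=W FR=S RL=S RR=W
t=12: phase=(0,4,4,0) vs β=5 → FL=S FR=S RL=S RR=S
t=14: phase=(2,6,6,2) vs β=5 → FL=S FR=W RL=W RR=S
t=15: phase=(3,7,7,3) vs β=5 → FL=S FR=W RL=W RR=S


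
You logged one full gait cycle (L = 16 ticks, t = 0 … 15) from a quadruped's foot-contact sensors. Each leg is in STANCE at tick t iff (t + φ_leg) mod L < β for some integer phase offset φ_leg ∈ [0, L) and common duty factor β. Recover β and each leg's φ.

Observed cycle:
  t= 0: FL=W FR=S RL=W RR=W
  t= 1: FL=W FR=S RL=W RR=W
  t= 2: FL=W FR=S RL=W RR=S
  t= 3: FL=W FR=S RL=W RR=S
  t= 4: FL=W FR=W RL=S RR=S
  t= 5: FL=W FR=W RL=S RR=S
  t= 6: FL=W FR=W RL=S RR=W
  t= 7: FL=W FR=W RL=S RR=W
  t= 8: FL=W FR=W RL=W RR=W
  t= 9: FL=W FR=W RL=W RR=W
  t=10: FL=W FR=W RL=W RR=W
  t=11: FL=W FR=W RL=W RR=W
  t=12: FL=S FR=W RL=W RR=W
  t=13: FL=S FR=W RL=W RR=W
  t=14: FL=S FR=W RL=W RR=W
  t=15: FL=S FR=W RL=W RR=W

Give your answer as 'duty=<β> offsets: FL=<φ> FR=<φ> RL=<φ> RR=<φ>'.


duty=4 offsets: FL=4 FR=0 RL=12 RR=14

duty β = stance ticks per leg = 4
FL: stance ticks = 4; W→S at t=12 → φ=4
FR: stance ticks = 4; W→S at t=0 → φ=0
RL: stance ticks = 4; W→S at t=4 → φ=12
RR: stance ticks = 4; W→S at t=2 → φ=14


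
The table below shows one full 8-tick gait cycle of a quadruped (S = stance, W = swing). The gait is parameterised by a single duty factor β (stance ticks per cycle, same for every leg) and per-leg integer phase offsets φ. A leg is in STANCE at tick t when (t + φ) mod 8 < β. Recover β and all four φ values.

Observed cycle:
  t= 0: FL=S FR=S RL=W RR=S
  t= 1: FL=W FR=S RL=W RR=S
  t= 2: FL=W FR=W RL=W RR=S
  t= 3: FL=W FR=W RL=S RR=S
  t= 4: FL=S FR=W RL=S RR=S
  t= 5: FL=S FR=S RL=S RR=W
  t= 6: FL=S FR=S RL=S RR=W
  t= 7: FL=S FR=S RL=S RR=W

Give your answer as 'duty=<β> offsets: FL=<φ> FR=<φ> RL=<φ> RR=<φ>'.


duty β = stance ticks per leg = 5
FL: stance ticks = 5; W→S at t=4 → φ=4
FR: stance ticks = 5; W→S at t=5 → φ=3
RL: stance ticks = 5; W→S at t=3 → φ=5
RR: stance ticks = 5; W→S at t=0 → φ=0

duty=5 offsets: FL=4 FR=3 RL=5 RR=0


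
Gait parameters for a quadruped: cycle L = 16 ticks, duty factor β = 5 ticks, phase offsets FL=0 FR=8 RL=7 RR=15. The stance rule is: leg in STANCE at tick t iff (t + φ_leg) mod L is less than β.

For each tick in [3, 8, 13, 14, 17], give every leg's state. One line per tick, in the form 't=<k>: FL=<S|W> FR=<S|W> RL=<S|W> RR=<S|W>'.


t=3: FL=S FR=W RL=W RR=S
t=8: FL=W FR=S RL=W RR=W
t=13: FL=W FR=W RL=S RR=W
t=14: FL=W FR=W RL=W RR=W
t=17: FL=S FR=W RL=W RR=S

t=3: phase=(3,11,10,2) vs β=5 → FL=S FR=W RL=W RR=S
t=8: phase=(8,0,15,7) vs β=5 → FL=W FR=S RL=W RR=W
t=13: phase=(13,5,4,12) vs β=5 → FL=W FR=W RL=S RR=W
t=14: phase=(14,6,5,13) vs β=5 → FL=W FR=W RL=W RR=W
t=17: phase=(1,9,8,0) vs β=5 → FL=S FR=W RL=W RR=S


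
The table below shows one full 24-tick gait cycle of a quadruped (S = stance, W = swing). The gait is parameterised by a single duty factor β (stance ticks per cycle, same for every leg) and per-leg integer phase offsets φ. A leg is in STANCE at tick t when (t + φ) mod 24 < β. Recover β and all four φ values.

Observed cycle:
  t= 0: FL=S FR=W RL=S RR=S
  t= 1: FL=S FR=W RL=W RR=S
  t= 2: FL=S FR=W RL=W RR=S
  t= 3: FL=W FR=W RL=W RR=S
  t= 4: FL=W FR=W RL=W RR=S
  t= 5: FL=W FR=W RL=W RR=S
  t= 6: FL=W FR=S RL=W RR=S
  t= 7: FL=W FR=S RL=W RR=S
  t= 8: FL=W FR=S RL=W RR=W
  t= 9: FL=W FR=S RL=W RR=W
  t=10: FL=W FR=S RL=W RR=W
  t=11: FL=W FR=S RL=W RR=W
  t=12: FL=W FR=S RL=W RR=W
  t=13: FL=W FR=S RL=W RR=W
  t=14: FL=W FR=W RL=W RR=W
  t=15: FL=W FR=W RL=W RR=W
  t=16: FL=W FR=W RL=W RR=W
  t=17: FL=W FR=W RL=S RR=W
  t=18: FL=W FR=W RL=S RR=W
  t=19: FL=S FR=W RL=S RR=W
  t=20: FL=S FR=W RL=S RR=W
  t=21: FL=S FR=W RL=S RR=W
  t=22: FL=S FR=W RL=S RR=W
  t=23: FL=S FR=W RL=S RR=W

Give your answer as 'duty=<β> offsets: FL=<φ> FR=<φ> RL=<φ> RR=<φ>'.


duty β = stance ticks per leg = 8
FL: stance ticks = 8; W→S at t=19 → φ=5
FR: stance ticks = 8; W→S at t=6 → φ=18
RL: stance ticks = 8; W→S at t=17 → φ=7
RR: stance ticks = 8; W→S at t=0 → φ=0

duty=8 offsets: FL=5 FR=18 RL=7 RR=0


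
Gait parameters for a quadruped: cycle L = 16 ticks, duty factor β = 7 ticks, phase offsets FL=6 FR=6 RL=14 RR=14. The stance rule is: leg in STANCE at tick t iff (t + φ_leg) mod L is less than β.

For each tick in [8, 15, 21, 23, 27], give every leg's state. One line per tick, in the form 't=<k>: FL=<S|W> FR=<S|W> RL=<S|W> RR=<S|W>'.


t=8: phase=(14,14,6,6) vs β=7 → FL=W FR=W RL=S RR=S
t=15: phase=(5,5,13,13) vs β=7 → FL=S FR=S RL=W RR=W
t=21: phase=(11,11,3,3) vs β=7 → FL=W FR=W RL=S RR=S
t=23: phase=(13,13,5,5) vs β=7 → FL=W FR=W RL=S RR=S
t=27: phase=(1,1,9,9) vs β=7 → FL=S FR=S RL=W RR=W

t=8: FL=W FR=W RL=S RR=S
t=15: FL=S FR=S RL=W RR=W
t=21: FL=W FR=W RL=S RR=S
t=23: FL=W FR=W RL=S RR=S
t=27: FL=S FR=S RL=W RR=W


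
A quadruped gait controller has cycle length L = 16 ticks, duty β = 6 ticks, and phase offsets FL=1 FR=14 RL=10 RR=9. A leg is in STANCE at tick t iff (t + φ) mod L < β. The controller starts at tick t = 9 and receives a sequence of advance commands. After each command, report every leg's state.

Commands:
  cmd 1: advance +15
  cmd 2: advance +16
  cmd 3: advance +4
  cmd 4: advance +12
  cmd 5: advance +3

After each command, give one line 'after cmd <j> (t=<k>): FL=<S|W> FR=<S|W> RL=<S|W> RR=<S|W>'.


after cmd 1 (t=24): FL=W FR=W RL=S RR=S
after cmd 2 (t=40): FL=W FR=W RL=S RR=S
after cmd 3 (t=44): FL=W FR=W RL=W RR=S
after cmd 4 (t=56): FL=W FR=W RL=S RR=S
after cmd 5 (t=59): FL=W FR=W RL=S RR=S

start t=9: FL=W FR=W RL=S RR=S
cmd 1: advance +15 → t=24, phase=(9,6,2,1) → FL=W FR=W RL=S RR=S
cmd 2: advance +16 → t=40, phase=(9,6,2,1) → FL=W FR=W RL=S RR=S
cmd 3: advance +4 → t=44, phase=(13,10,6,5) → FL=W FR=W RL=W RR=S
cmd 4: advance +12 → t=56, phase=(9,6,2,1) → FL=W FR=W RL=S RR=S
cmd 5: advance +3 → t=59, phase=(12,9,5,4) → FL=W FR=W RL=S RR=S


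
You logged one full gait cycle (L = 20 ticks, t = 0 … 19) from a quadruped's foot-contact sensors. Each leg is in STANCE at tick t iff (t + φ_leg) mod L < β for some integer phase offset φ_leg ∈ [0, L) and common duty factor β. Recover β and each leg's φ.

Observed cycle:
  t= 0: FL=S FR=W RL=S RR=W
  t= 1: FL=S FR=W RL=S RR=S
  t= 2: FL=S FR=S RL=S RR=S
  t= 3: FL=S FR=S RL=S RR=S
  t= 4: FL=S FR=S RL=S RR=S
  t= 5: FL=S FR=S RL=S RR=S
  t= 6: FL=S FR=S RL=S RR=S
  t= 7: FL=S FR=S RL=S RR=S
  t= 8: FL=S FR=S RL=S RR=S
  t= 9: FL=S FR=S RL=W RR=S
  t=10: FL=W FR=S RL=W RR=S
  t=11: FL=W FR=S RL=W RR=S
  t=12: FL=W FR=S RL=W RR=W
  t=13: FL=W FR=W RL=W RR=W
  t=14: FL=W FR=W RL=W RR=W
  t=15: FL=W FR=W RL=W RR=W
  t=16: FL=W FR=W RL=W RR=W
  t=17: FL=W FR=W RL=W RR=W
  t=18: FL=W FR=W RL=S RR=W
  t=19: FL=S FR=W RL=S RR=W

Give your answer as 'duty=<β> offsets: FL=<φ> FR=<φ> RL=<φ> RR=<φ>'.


duty β = stance ticks per leg = 11
FL: stance ticks = 11; W→S at t=19 → φ=1
FR: stance ticks = 11; W→S at t=2 → φ=18
RL: stance ticks = 11; W→S at t=18 → φ=2
RR: stance ticks = 11; W→S at t=1 → φ=19

duty=11 offsets: FL=1 FR=18 RL=2 RR=19


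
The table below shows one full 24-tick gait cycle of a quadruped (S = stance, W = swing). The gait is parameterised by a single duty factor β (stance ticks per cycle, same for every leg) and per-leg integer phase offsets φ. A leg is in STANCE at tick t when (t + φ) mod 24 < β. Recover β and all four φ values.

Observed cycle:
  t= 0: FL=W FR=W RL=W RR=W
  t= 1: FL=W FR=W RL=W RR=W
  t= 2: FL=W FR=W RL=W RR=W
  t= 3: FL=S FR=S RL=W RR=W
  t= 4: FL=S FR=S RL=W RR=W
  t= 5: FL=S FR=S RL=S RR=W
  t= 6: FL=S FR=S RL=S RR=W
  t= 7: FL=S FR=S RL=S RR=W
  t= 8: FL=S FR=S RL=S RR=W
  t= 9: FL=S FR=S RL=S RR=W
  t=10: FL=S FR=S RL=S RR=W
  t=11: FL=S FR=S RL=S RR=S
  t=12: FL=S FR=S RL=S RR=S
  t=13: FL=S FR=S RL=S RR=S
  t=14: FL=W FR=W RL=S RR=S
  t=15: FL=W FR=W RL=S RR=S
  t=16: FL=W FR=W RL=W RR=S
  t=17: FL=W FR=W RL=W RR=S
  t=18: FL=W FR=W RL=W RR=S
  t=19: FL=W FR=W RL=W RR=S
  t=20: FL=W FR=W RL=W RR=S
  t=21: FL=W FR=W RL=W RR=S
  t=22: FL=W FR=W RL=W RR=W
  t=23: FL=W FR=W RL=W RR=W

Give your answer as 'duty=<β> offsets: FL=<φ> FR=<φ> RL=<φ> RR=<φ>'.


duty=11 offsets: FL=21 FR=21 RL=19 RR=13

duty β = stance ticks per leg = 11
FL: stance ticks = 11; W→S at t=3 → φ=21
FR: stance ticks = 11; W→S at t=3 → φ=21
RL: stance ticks = 11; W→S at t=5 → φ=19
RR: stance ticks = 11; W→S at t=11 → φ=13


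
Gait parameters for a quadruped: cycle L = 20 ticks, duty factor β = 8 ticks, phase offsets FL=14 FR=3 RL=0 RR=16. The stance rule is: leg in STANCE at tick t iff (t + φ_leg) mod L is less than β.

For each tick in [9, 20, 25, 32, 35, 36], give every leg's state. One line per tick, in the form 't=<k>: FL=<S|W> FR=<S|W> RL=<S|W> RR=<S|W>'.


t=9: phase=(3,12,9,5) vs β=8 → FL=S FR=W RL=W RR=S
t=20: phase=(14,3,0,16) vs β=8 → FL=W FR=S RL=S RR=W
t=25: phase=(19,8,5,1) vs β=8 → FL=W FR=W RL=S RR=S
t=32: phase=(6,15,12,8) vs β=8 → FL=S FR=W RL=W RR=W
t=35: phase=(9,18,15,11) vs β=8 → FL=W FR=W RL=W RR=W
t=36: phase=(10,19,16,12) vs β=8 → FL=W FR=W RL=W RR=W

t=9: FL=S FR=W RL=W RR=S
t=20: FL=W FR=S RL=S RR=W
t=25: FL=W FR=W RL=S RR=S
t=32: FL=S FR=W RL=W RR=W
t=35: FL=W FR=W RL=W RR=W
t=36: FL=W FR=W RL=W RR=W


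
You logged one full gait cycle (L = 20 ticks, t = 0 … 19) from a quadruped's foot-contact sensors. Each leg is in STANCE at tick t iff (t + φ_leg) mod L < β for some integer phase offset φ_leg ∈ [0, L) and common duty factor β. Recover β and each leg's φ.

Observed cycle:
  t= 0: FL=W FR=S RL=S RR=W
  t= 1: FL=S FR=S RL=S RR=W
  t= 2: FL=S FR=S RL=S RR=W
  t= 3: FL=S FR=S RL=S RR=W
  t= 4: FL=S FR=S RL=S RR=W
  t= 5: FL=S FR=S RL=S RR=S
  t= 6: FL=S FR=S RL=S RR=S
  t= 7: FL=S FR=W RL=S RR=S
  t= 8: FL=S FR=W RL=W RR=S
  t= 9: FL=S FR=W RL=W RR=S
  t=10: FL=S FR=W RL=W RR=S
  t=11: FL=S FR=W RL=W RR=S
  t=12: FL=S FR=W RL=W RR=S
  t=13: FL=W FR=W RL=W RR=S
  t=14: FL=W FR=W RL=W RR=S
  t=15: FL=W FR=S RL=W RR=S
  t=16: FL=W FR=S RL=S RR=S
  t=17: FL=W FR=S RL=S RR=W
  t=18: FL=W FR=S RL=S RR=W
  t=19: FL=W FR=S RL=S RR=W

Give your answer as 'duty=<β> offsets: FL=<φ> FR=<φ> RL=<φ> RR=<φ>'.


duty=12 offsets: FL=19 FR=5 RL=4 RR=15

duty β = stance ticks per leg = 12
FL: stance ticks = 12; W→S at t=1 → φ=19
FR: stance ticks = 12; W→S at t=15 → φ=5
RL: stance ticks = 12; W→S at t=16 → φ=4
RR: stance ticks = 12; W→S at t=5 → φ=15


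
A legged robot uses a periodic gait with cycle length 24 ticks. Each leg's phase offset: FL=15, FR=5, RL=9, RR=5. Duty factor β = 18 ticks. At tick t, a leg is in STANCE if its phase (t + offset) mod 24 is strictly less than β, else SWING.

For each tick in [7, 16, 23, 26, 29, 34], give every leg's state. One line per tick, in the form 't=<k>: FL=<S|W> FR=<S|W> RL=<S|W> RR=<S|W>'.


t=7: FL=W FR=S RL=S RR=S
t=16: FL=S FR=W RL=S RR=W
t=23: FL=S FR=S RL=S RR=S
t=26: FL=S FR=S RL=S RR=S
t=29: FL=W FR=S RL=S RR=S
t=34: FL=S FR=S RL=W RR=S

t=7: phase=(22,12,16,12) vs β=18 → FL=W FR=S RL=S RR=S
t=16: phase=(7,21,1,21) vs β=18 → FL=S FR=W RL=S RR=W
t=23: phase=(14,4,8,4) vs β=18 → FL=S FR=S RL=S RR=S
t=26: phase=(17,7,11,7) vs β=18 → FL=S FR=S RL=S RR=S
t=29: phase=(20,10,14,10) vs β=18 → FL=W FR=S RL=S RR=S
t=34: phase=(1,15,19,15) vs β=18 → FL=S FR=S RL=W RR=S


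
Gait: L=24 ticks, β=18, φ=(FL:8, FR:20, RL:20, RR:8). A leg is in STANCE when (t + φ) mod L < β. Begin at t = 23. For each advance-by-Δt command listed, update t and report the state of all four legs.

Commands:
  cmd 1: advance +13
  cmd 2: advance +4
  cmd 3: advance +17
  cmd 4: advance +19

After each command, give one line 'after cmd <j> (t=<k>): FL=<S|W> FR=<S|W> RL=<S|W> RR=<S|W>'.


start t=23: FL=S FR=W RL=W RR=S
cmd 1: advance +13 → t=36, phase=(20,8,8,20) → FL=W FR=S RL=S RR=W
cmd 2: advance +4 → t=40, phase=(0,12,12,0) → FL=S FR=S RL=S RR=S
cmd 3: advance +17 → t=57, phase=(17,5,5,17) → FL=S FR=S RL=S RR=S
cmd 4: advance +19 → t=76, phase=(12,0,0,12) → FL=S FR=S RL=S RR=S

after cmd 1 (t=36): FL=W FR=S RL=S RR=W
after cmd 2 (t=40): FL=S FR=S RL=S RR=S
after cmd 3 (t=57): FL=S FR=S RL=S RR=S
after cmd 4 (t=76): FL=S FR=S RL=S RR=S


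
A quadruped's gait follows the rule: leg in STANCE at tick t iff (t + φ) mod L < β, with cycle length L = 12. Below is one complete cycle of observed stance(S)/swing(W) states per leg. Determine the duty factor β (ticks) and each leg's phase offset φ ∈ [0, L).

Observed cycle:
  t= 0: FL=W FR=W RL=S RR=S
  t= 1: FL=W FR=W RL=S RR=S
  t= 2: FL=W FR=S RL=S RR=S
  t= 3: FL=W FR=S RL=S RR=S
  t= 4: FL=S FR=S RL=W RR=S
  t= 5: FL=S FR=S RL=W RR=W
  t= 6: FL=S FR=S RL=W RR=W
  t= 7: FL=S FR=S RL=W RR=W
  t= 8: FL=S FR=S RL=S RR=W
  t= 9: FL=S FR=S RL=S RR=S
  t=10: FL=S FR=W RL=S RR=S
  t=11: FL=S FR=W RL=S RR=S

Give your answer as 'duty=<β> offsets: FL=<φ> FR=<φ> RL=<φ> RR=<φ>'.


duty=8 offsets: FL=8 FR=10 RL=4 RR=3

duty β = stance ticks per leg = 8
FL: stance ticks = 8; W→S at t=4 → φ=8
FR: stance ticks = 8; W→S at t=2 → φ=10
RL: stance ticks = 8; W→S at t=8 → φ=4
RR: stance ticks = 8; W→S at t=9 → φ=3


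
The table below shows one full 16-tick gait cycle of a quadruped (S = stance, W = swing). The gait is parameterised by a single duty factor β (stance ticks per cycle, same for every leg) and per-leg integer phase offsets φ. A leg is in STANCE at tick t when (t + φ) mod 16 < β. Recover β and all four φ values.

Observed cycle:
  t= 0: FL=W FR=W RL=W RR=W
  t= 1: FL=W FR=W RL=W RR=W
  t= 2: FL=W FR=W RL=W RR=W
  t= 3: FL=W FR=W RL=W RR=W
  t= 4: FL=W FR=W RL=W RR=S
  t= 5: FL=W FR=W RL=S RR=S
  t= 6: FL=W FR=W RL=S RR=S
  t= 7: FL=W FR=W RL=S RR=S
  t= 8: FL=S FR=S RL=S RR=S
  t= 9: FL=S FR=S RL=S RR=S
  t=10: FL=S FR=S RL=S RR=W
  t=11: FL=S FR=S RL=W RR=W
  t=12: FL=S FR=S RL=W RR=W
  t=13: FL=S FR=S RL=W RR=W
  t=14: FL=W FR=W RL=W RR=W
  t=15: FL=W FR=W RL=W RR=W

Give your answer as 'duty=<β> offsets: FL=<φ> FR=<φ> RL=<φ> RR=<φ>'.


duty β = stance ticks per leg = 6
FL: stance ticks = 6; W→S at t=8 → φ=8
FR: stance ticks = 6; W→S at t=8 → φ=8
RL: stance ticks = 6; W→S at t=5 → φ=11
RR: stance ticks = 6; W→S at t=4 → φ=12

duty=6 offsets: FL=8 FR=8 RL=11 RR=12


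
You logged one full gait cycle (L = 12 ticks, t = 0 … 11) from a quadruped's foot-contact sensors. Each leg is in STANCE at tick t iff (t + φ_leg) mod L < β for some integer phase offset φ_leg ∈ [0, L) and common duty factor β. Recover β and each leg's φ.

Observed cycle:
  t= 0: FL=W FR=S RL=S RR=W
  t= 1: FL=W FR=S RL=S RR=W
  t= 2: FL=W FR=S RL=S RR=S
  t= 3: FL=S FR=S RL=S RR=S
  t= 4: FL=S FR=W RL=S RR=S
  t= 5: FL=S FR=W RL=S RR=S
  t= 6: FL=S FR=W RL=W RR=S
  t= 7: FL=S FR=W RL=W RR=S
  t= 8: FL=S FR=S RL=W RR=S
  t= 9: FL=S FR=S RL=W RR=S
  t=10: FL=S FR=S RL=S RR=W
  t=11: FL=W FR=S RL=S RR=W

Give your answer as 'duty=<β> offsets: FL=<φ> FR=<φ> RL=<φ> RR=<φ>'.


duty β = stance ticks per leg = 8
FL: stance ticks = 8; W→S at t=3 → φ=9
FR: stance ticks = 8; W→S at t=8 → φ=4
RL: stance ticks = 8; W→S at t=10 → φ=2
RR: stance ticks = 8; W→S at t=2 → φ=10

duty=8 offsets: FL=9 FR=4 RL=2 RR=10


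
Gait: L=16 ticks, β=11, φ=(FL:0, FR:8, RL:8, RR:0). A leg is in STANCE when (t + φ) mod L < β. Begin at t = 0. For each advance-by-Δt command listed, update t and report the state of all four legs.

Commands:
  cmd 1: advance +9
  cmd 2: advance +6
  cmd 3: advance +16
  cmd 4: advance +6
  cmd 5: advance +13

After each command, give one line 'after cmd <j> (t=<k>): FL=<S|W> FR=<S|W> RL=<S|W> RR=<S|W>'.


start t=0: FL=S FR=S RL=S RR=S
cmd 1: advance +9 → t=9, phase=(9,1,1,9) → FL=S FR=S RL=S RR=S
cmd 2: advance +6 → t=15, phase=(15,7,7,15) → FL=W FR=S RL=S RR=W
cmd 3: advance +16 → t=31, phase=(15,7,7,15) → FL=W FR=S RL=S RR=W
cmd 4: advance +6 → t=37, phase=(5,13,13,5) → FL=S FR=W RL=W RR=S
cmd 5: advance +13 → t=50, phase=(2,10,10,2) → FL=S FR=S RL=S RR=S

after cmd 1 (t=9): FL=S FR=S RL=S RR=S
after cmd 2 (t=15): FL=W FR=S RL=S RR=W
after cmd 3 (t=31): FL=W FR=S RL=S RR=W
after cmd 4 (t=37): FL=S FR=W RL=W RR=S
after cmd 5 (t=50): FL=S FR=S RL=S RR=S


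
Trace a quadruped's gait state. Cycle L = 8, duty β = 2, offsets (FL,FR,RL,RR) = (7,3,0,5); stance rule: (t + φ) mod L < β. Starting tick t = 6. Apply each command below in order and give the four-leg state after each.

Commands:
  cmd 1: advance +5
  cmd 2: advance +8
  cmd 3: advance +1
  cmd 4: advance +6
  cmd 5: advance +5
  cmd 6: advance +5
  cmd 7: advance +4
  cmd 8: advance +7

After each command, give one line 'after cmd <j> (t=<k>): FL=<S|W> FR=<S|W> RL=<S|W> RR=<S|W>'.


start t=6: FL=W FR=S RL=W RR=W
cmd 1: advance +5 → t=11, phase=(2,6,3,0) → FL=W FR=W RL=W RR=S
cmd 2: advance +8 → t=19, phase=(2,6,3,0) → FL=W FR=W RL=W RR=S
cmd 3: advance +1 → t=20, phase=(3,7,4,1) → FL=W FR=W RL=W RR=S
cmd 4: advance +6 → t=26, phase=(1,5,2,7) → FL=S FR=W RL=W RR=W
cmd 5: advance +5 → t=31, phase=(6,2,7,4) → FL=W FR=W RL=W RR=W
cmd 6: advance +5 → t=36, phase=(3,7,4,1) → FL=W FR=W RL=W RR=S
cmd 7: advance +4 → t=40, phase=(7,3,0,5) → FL=W FR=W RL=S RR=W
cmd 8: advance +7 → t=47, phase=(6,2,7,4) → FL=W FR=W RL=W RR=W

after cmd 1 (t=11): FL=W FR=W RL=W RR=S
after cmd 2 (t=19): FL=W FR=W RL=W RR=S
after cmd 3 (t=20): FL=W FR=W RL=W RR=S
after cmd 4 (t=26): FL=S FR=W RL=W RR=W
after cmd 5 (t=31): FL=W FR=W RL=W RR=W
after cmd 6 (t=36): FL=W FR=W RL=W RR=S
after cmd 7 (t=40): FL=W FR=W RL=S RR=W
after cmd 8 (t=47): FL=W FR=W RL=W RR=W


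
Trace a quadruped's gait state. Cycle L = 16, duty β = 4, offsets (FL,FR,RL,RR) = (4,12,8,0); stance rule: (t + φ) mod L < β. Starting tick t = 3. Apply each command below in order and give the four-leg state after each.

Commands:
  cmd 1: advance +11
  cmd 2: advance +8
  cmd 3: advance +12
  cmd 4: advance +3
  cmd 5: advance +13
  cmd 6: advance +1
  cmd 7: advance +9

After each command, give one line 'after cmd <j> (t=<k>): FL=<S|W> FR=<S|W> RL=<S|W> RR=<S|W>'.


start t=3: FL=W FR=W RL=W RR=S
cmd 1: advance +11 → t=14, phase=(2,10,6,14) → FL=S FR=W RL=W RR=W
cmd 2: advance +8 → t=22, phase=(10,2,14,6) → FL=W FR=S RL=W RR=W
cmd 3: advance +12 → t=34, phase=(6,14,10,2) → FL=W FR=W RL=W RR=S
cmd 4: advance +3 → t=37, phase=(9,1,13,5) → FL=W FR=S RL=W RR=W
cmd 5: advance +13 → t=50, phase=(6,14,10,2) → FL=W FR=W RL=W RR=S
cmd 6: advance +1 → t=51, phase=(7,15,11,3) → FL=W FR=W RL=W RR=S
cmd 7: advance +9 → t=60, phase=(0,8,4,12) → FL=S FR=W RL=W RR=W

after cmd 1 (t=14): FL=S FR=W RL=W RR=W
after cmd 2 (t=22): FL=W FR=S RL=W RR=W
after cmd 3 (t=34): FL=W FR=W RL=W RR=S
after cmd 4 (t=37): FL=W FR=S RL=W RR=W
after cmd 5 (t=50): FL=W FR=W RL=W RR=S
after cmd 6 (t=51): FL=W FR=W RL=W RR=S
after cmd 7 (t=60): FL=S FR=W RL=W RR=W


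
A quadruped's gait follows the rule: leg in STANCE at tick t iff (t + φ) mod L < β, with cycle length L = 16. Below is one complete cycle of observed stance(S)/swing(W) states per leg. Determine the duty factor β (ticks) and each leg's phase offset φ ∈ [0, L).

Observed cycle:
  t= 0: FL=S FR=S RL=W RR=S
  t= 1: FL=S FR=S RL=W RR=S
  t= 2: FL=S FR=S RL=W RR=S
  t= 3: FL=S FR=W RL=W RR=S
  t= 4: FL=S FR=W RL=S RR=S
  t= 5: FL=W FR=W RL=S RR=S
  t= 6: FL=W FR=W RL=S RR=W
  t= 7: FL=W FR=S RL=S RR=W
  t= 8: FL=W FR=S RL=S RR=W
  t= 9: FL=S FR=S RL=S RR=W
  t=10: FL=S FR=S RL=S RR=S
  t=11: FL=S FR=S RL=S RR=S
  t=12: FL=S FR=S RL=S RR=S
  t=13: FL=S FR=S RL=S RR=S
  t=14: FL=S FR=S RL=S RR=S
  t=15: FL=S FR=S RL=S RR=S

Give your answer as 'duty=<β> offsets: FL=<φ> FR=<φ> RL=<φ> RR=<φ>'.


duty=12 offsets: FL=7 FR=9 RL=12 RR=6

duty β = stance ticks per leg = 12
FL: stance ticks = 12; W→S at t=9 → φ=7
FR: stance ticks = 12; W→S at t=7 → φ=9
RL: stance ticks = 12; W→S at t=4 → φ=12
RR: stance ticks = 12; W→S at t=10 → φ=6


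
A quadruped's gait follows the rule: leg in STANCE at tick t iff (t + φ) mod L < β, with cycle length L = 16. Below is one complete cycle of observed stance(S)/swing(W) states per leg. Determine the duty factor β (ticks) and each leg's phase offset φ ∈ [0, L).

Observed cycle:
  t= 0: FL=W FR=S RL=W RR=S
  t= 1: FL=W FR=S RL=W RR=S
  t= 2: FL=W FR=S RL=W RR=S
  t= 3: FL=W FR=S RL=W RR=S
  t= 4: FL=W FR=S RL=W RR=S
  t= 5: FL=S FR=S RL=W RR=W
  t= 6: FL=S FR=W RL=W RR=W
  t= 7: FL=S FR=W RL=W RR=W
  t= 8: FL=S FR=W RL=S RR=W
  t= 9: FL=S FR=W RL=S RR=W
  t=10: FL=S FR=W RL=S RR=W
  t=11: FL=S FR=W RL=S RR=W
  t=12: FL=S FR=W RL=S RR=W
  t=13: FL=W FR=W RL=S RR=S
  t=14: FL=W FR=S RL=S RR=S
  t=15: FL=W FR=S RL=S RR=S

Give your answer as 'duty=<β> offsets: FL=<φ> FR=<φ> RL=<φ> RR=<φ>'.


duty β = stance ticks per leg = 8
FL: stance ticks = 8; W→S at t=5 → φ=11
FR: stance ticks = 8; W→S at t=14 → φ=2
RL: stance ticks = 8; W→S at t=8 → φ=8
RR: stance ticks = 8; W→S at t=13 → φ=3

duty=8 offsets: FL=11 FR=2 RL=8 RR=3


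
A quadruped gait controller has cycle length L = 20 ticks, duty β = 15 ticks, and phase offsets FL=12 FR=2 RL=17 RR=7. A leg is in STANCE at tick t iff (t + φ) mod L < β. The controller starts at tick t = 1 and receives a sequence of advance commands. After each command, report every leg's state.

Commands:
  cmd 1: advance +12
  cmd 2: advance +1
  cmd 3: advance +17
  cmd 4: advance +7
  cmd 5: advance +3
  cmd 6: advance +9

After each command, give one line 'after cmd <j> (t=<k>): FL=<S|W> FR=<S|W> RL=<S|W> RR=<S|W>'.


start t=1: FL=S FR=S RL=W RR=S
cmd 1: advance +12 → t=13, phase=(5,15,10,0) → FL=S FR=W RL=S RR=S
cmd 2: advance +1 → t=14, phase=(6,16,11,1) → FL=S FR=W RL=S RR=S
cmd 3: advance +17 → t=31, phase=(3,13,8,18) → FL=S FR=S RL=S RR=W
cmd 4: advance +7 → t=38, phase=(10,0,15,5) → FL=S FR=S RL=W RR=S
cmd 5: advance +3 → t=41, phase=(13,3,18,8) → FL=S FR=S RL=W RR=S
cmd 6: advance +9 → t=50, phase=(2,12,7,17) → FL=S FR=S RL=S RR=W

after cmd 1 (t=13): FL=S FR=W RL=S RR=S
after cmd 2 (t=14): FL=S FR=W RL=S RR=S
after cmd 3 (t=31): FL=S FR=S RL=S RR=W
after cmd 4 (t=38): FL=S FR=S RL=W RR=S
after cmd 5 (t=41): FL=S FR=S RL=W RR=S
after cmd 6 (t=50): FL=S FR=S RL=S RR=W
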